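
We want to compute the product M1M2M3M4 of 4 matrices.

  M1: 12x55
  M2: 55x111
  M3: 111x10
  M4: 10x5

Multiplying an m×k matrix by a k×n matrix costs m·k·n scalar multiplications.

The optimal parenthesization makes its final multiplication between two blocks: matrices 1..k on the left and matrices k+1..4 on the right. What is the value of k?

Adjacent pairs: M1M2 = 12·55·111 = 73260; M2M3 = 55·111·10 = 61050; M3M4 = 111·10·5 = 5550.
Length 3: M1..M3: k=1: 0+61050+12·55·10=67650; k=2: 73260+0+12·111·10=86580 → min 67650 | M2..M4: k=2: 0+5550+55·111·5=36075; k=3: 61050+0+55·10·5=63800 → min 36075.
Top-level splits: k=1: (M1..M1)·(M2..M4) → 0+36075+12·55·5 = 39375; k=2: (M1..M2)·(M3..M4) → 73260+5550+12·111·5 = 85470; k=3: (M1..M3)·(M4..M4) → 67650+0+12·10·5 = 68250.
Best split is after M1, i.e. k = 1.

1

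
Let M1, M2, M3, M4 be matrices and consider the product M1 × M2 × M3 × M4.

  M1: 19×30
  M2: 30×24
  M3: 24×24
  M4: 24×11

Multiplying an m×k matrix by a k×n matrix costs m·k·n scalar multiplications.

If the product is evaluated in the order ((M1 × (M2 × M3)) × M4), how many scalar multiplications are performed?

(M2 × M3): 30×24 by 24×24 → 30×24, cost 30·24·24 = 17280
(M1 × (M2 × M3)): 19×30 by 30×24 → 19×24, cost 19·30·24 = 13680; cumulative 30960
((M1 × (M2 × M3)) × M4): 19×24 by 24×11 → 19×11, cost 19·24·11 = 5016; cumulative 35976
Total: 35976 scalar multiplications.

35976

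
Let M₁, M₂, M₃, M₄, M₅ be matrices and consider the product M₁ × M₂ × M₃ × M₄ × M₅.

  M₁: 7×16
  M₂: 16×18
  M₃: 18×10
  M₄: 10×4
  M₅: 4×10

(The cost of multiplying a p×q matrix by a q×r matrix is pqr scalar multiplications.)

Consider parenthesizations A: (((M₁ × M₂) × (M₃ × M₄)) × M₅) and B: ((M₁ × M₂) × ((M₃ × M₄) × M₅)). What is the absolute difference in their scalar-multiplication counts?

Order A = (((M₁ × M₂) × (M₃ × M₄)) × M₅): (M₁ × M₂): 7×16 by 16×18 → 7×18, cost 7·16·18 = 2016; (M₃ × M₄): 18×10 by 10×4 → 18×4, cost 18·10·4 = 720; ((M₁ × M₂) × (M₃ × M₄)): 7×18 by 18×4 → 7×4, cost 7·18·4 = 504; cumulative 3240; (((M₁ × M₂) × (M₃ × M₄)) × M₅): 7×4 by 4×10 → 7×10, cost 7·4·10 = 280; cumulative 3520. Total 3520.
Order B = ((M₁ × M₂) × ((M₃ × M₄) × M₅)): (M₁ × M₂): 7×16 by 16×18 → 7×18, cost 7·16·18 = 2016; (M₃ × M₄): 18×10 by 10×4 → 18×4, cost 18·10·4 = 720; ((M₃ × M₄) × M₅): 18×4 by 4×10 → 18×10, cost 18·4·10 = 720; cumulative 1440; ((M₁ × M₂) × ((M₃ × M₄) × M₅)): 7×18 by 18×10 → 7×10, cost 7·18·10 = 1260; cumulative 4716. Total 4716.
Difference: |3520 − 4716| = 1196.

1196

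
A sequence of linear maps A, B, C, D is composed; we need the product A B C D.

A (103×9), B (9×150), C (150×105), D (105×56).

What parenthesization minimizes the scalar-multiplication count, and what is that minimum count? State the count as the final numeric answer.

246582

Adjacent pairs: AB = 103·9·150 = 139050; BC = 9·150·105 = 141750; CD = 150·105·56 = 882000.
Length 3: A..C: k=1: 0+141750+103·9·105=239085; k=2: 139050+0+103·150·105=1761300 → min 239085 | B..D: k=2: 0+882000+9·150·56=957600; k=3: 141750+0+9·105·56=194670 → min 194670.
Length 4: A..D: k=1: 0+194670+103·9·56=246582; k=2: 139050+882000+103·150·56=1886250; k=3: 239085+0+103·105·56=844725 → min 246582.
Optimal parenthesization: (A ((B C) D)) with cost 246582.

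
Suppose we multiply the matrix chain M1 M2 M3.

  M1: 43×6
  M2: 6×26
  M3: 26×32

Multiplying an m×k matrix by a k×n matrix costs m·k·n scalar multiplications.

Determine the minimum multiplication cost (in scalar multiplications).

Order (M1 (M2 M3)): (M2 M3): 6×26 by 26×32 → 6×32, cost 6·26·32 = 4992; (M1 (M2 M3)): 43×6 by 6×32 → 43×32, cost 43·6·32 = 8256; cumulative 13248. Total 13248.
Order ((M1 M2) M3): (M1 M2): 43×6 by 6×26 → 43×26, cost 43·6·26 = 6708; ((M1 M2) M3): 43×26 by 26×32 → 43×32, cost 43·26·32 = 35776; cumulative 42484. Total 42484.
Minimum: 13248.

13248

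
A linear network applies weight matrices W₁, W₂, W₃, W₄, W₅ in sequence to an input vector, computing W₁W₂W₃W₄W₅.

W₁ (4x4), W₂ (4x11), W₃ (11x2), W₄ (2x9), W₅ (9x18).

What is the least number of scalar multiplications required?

Adjacent pairs: W₁W₂ = 4·4·11 = 176; W₂W₃ = 4·11·2 = 88; W₃W₄ = 11·2·9 = 198; W₄W₅ = 2·9·18 = 324.
Length 3: W₁..W₃: k=1: 0+88+4·4·2=120; k=2: 176+0+4·11·2=264 → min 120 | W₂..W₄: k=2: 0+198+4·11·9=594; k=3: 88+0+4·2·9=160 → min 160 | W₃..W₅: k=3: 0+324+11·2·18=720; k=4: 198+0+11·9·18=1980 → min 720.
Length 4: W₁..W₄: k=1: 0+160+4·4·9=304; k=2: 176+198+4·11·9=770; k=3: 120+0+4·2·9=192 → min 192 | W₂..W₅: k=2: 0+720+4·11·18=1512; k=3: 88+324+4·2·18=556; k=4: 160+0+4·9·18=808 → min 556.
Length 5: W₁..W₅: k=1: 0+556+4·4·18=844; k=2: 176+720+4·11·18=1688; k=3: 120+324+4·2·18=588; k=4: 192+0+4·9·18=840 → min 588.
Optimal order: ((W₁(W₂W₃))(W₄W₅)) with cost 588.

588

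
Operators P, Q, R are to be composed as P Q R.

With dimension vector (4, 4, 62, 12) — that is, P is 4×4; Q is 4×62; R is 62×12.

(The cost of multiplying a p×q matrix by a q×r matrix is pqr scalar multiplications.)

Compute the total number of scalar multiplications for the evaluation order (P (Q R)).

(Q R): 4×62 by 62×12 → 4×12, cost 4·62·12 = 2976
(P (Q R)): 4×4 by 4×12 → 4×12, cost 4·4·12 = 192; cumulative 3168
Total: 3168 scalar multiplications.

3168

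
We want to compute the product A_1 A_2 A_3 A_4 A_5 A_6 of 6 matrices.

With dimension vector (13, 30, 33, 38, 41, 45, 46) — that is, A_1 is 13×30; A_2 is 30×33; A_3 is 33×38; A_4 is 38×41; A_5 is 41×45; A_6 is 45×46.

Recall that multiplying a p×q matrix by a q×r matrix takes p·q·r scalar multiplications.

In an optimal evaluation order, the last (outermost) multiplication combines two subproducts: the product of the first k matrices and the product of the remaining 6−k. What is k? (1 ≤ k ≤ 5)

Adjacent pairs: A_1A_2 = 13·30·33 = 12870; A_2A_3 = 30·33·38 = 37620; A_3A_4 = 33·38·41 = 51414; A_4A_5 = 38·41·45 = 70110; A_5A_6 = 41·45·46 = 84870.
Length 3: A_1..A_3: k=1: 0+37620+13·30·38=52440; k=2: 12870+0+13·33·38=29172 → min 29172 | A_2..A_4: k=2: 0+51414+30·33·41=92004; k=3: 37620+0+30·38·41=84360 → min 84360 | A_3..A_5: k=3: 0+70110+33·38·45=126540; k=4: 51414+0+33·41·45=112299 → min 112299 | A_4..A_6: k=4: 0+84870+38·41·46=156538; k=5: 70110+0+38·45·46=148770 → min 148770.
Length 4: A_1..A_4: k=1: 0+84360+13·30·41=100350; k=2: 12870+51414+13·33·41=81873; k=3: 29172+0+13·38·41=49426 → min 49426 | A_2..A_5: k=2: 0+112299+30·33·45=156849; k=3: 37620+70110+30·38·45=159030; k=4: 84360+0+30·41·45=139710 → min 139710 | A_3..A_6: k=3: 0+148770+33·38·46=206454; k=4: 51414+84870+33·41·46=198522; k=5: 112299+0+33·45·46=180609 → min 180609.
Length 5: A_1..A_5: k=1: 0+139710+13·30·45=157260; k=2: 12870+112299+13·33·45=144474; k=3: 29172+70110+13·38·45=121512; k=4: 49426+0+13·41·45=73411 → min 73411 | A_2..A_6: k=2: 0+180609+30·33·46=226149; k=3: 37620+148770+30·38·46=238830; k=4: 84360+84870+30·41·46=225810; k=5: 139710+0+30·45·46=201810 → min 201810.
Top-level splits: k=1: (A_1..A_1)·(A_2..A_6) → 0+201810+13·30·46 = 219750; k=2: (A_1..A_2)·(A_3..A_6) → 12870+180609+13·33·46 = 213213; k=3: (A_1..A_3)·(A_4..A_6) → 29172+148770+13·38·46 = 200666; k=4: (A_1..A_4)·(A_5..A_6) → 49426+84870+13·41·46 = 158814; k=5: (A_1..A_5)·(A_6..A_6) → 73411+0+13·45·46 = 100321.
Best split is after A_5, i.e. k = 5.

5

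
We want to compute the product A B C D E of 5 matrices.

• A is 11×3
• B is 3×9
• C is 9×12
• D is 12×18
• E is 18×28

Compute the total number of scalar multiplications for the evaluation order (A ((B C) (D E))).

(B C): 3×9 by 9×12 → 3×12, cost 3·9·12 = 324
(D E): 12×18 by 18×28 → 12×28, cost 12·18·28 = 6048
((B C) (D E)): 3×12 by 12×28 → 3×28, cost 3·12·28 = 1008; cumulative 7380
(A ((B C) (D E))): 11×3 by 3×28 → 11×28, cost 11·3·28 = 924; cumulative 8304
Total: 8304 scalar multiplications.

8304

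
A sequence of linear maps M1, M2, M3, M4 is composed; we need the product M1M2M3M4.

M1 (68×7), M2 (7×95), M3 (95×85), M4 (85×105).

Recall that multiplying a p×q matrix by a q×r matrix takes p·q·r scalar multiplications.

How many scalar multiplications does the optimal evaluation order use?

168980

Adjacent pairs: M1M2 = 68·7·95 = 45220; M2M3 = 7·95·85 = 56525; M3M4 = 95·85·105 = 847875.
Length 3: M1..M3: k=1: 0+56525+68·7·85=96985; k=2: 45220+0+68·95·85=594320 → min 96985 | M2..M4: k=2: 0+847875+7·95·105=917700; k=3: 56525+0+7·85·105=119000 → min 119000.
Length 4: M1..M4: k=1: 0+119000+68·7·105=168980; k=2: 45220+847875+68·95·105=1571395; k=3: 96985+0+68·85·105=703885 → min 168980.
Optimal order: (M1((M2M3)M4)) with cost 168980.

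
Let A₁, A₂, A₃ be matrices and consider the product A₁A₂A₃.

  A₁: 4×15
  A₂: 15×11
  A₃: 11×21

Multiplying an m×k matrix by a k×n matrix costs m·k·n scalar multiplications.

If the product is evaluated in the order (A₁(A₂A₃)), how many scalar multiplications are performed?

4725

(A₂A₃): 15×11 by 11×21 → 15×21, cost 15·11·21 = 3465
(A₁(A₂A₃)): 4×15 by 15×21 → 4×21, cost 4·15·21 = 1260; cumulative 4725
Total: 4725 scalar multiplications.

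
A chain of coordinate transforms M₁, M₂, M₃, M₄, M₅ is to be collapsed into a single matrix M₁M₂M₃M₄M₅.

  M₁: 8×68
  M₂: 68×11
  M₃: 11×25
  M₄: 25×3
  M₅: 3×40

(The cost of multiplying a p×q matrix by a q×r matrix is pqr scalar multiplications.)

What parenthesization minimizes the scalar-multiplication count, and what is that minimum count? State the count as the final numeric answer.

Adjacent pairs: M₁M₂ = 8·68·11 = 5984; M₂M₃ = 68·11·25 = 18700; M₃M₄ = 11·25·3 = 825; M₄M₅ = 25·3·40 = 3000.
Length 3: M₁..M₃: k=1: 0+18700+8·68·25=32300; k=2: 5984+0+8·11·25=8184 → min 8184 | M₂..M₄: k=2: 0+825+68·11·3=3069; k=3: 18700+0+68·25·3=23800 → min 3069 | M₃..M₅: k=3: 0+3000+11·25·40=14000; k=4: 825+0+11·3·40=2145 → min 2145.
Length 4: M₁..M₄: k=1: 0+3069+8·68·3=4701; k=2: 5984+825+8·11·3=7073; k=3: 8184+0+8·25·3=8784 → min 4701 | M₂..M₅: k=2: 0+2145+68·11·40=32065; k=3: 18700+3000+68·25·40=89700; k=4: 3069+0+68·3·40=11229 → min 11229.
Length 5: M₁..M₅: k=1: 0+11229+8·68·40=32989; k=2: 5984+2145+8·11·40=11649; k=3: 8184+3000+8·25·40=19184; k=4: 4701+0+8·3·40=5661 → min 5661.
Optimal parenthesization: ((M₁(M₂(M₃M₄)))M₅) with cost 5661.

5661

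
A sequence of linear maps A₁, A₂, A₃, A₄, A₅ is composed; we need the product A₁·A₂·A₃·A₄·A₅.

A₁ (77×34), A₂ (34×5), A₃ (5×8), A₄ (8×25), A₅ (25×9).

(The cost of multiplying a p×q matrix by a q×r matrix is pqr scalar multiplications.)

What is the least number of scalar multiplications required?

Adjacent pairs: A₁A₂ = 77·34·5 = 13090; A₂A₃ = 34·5·8 = 1360; A₃A₄ = 5·8·25 = 1000; A₄A₅ = 8·25·9 = 1800.
Length 3: A₁..A₃: k=1: 0+1360+77·34·8=22304; k=2: 13090+0+77·5·8=16170 → min 16170 | A₂..A₄: k=2: 0+1000+34·5·25=5250; k=3: 1360+0+34·8·25=8160 → min 5250 | A₃..A₅: k=3: 0+1800+5·8·9=2160; k=4: 1000+0+5·25·9=2125 → min 2125.
Length 4: A₁..A₄: k=1: 0+5250+77·34·25=70700; k=2: 13090+1000+77·5·25=23715; k=3: 16170+0+77·8·25=31570 → min 23715 | A₂..A₅: k=2: 0+2125+34·5·9=3655; k=3: 1360+1800+34·8·9=5608; k=4: 5250+0+34·25·9=12900 → min 3655.
Length 5: A₁..A₅: k=1: 0+3655+77·34·9=27217; k=2: 13090+2125+77·5·9=18680; k=3: 16170+1800+77·8·9=23514; k=4: 23715+0+77·25·9=41040 → min 18680.
Optimal order: ((A₁·A₂)·((A₃·A₄)·A₅)) with cost 18680.

18680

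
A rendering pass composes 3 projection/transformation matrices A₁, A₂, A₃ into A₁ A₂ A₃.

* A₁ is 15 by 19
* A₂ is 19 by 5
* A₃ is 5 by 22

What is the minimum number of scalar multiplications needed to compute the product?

3075

Order (A₁ (A₂ A₃)): (A₂ A₃): 19×5 by 5×22 → 19×22, cost 19·5·22 = 2090; (A₁ (A₂ A₃)): 15×19 by 19×22 → 15×22, cost 15·19·22 = 6270; cumulative 8360. Total 8360.
Order ((A₁ A₂) A₃): (A₁ A₂): 15×19 by 19×5 → 15×5, cost 15·19·5 = 1425; ((A₁ A₂) A₃): 15×5 by 5×22 → 15×22, cost 15·5·22 = 1650; cumulative 3075. Total 3075.
Minimum: 3075.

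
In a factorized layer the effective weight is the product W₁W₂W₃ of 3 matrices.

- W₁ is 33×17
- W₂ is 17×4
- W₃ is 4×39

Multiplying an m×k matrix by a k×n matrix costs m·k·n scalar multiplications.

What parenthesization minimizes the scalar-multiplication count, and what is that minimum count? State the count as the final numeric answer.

(W₁(W₂W₃)): cost 24531.
((W₁W₂)W₃): cost 7392.
Optimal: ((W₁W₂)W₃) with cost 7392.

7392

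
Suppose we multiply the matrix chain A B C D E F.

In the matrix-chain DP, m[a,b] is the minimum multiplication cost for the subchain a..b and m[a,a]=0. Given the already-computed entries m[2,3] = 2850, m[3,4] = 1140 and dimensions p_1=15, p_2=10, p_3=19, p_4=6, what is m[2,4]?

2040

m[2,4] = min over k∈[2,3] of m[2,k]+m[k+1,4]+p_{1}·p_k·p_{4}.
k=2: 0 + 1140 + 15·10·6 = 2040; k=3: 2850 + 0 + 15·19·6 = 4560.
Minimum: 2040 at k=2.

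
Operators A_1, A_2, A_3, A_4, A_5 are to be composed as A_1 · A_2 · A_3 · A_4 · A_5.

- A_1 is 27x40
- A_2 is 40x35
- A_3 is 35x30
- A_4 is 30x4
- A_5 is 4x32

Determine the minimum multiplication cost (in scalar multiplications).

Adjacent pairs: A_1A_2 = 27·40·35 = 37800; A_2A_3 = 40·35·30 = 42000; A_3A_4 = 35·30·4 = 4200; A_4A_5 = 30·4·32 = 3840.
Length 3: A_1..A_3: k=1: 0+42000+27·40·30=74400; k=2: 37800+0+27·35·30=66150 → min 66150 | A_2..A_4: k=2: 0+4200+40·35·4=9800; k=3: 42000+0+40·30·4=46800 → min 9800 | A_3..A_5: k=3: 0+3840+35·30·32=37440; k=4: 4200+0+35·4·32=8680 → min 8680.
Length 4: A_1..A_4: k=1: 0+9800+27·40·4=14120; k=2: 37800+4200+27·35·4=45780; k=3: 66150+0+27·30·4=69390 → min 14120 | A_2..A_5: k=2: 0+8680+40·35·32=53480; k=3: 42000+3840+40·30·32=84240; k=4: 9800+0+40·4·32=14920 → min 14920.
Length 5: A_1..A_5: k=1: 0+14920+27·40·32=49480; k=2: 37800+8680+27·35·32=76720; k=3: 66150+3840+27·30·32=95910; k=4: 14120+0+27·4·32=17576 → min 17576.
Optimal order: ((A_1 · (A_2 · (A_3 · A_4))) · A_5) with cost 17576.

17576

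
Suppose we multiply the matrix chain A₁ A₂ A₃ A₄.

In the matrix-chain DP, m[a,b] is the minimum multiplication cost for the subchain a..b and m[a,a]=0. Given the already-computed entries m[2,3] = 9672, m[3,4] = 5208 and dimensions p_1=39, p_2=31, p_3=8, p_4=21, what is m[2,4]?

m[2,4] = min over k∈[2,3] of m[2,k]+m[k+1,4]+p_{1}·p_k·p_{4}.
k=2: 0 + 5208 + 39·31·21 = 30597; k=3: 9672 + 0 + 39·8·21 = 16224.
Minimum: 16224 at k=3.

16224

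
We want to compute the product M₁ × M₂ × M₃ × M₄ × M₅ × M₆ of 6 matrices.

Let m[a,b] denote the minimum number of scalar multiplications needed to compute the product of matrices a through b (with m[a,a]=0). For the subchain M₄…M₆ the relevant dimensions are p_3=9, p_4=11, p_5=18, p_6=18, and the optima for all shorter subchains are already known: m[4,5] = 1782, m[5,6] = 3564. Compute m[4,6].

m[4,6] = min over k∈[4,5] of m[4,k]+m[k+1,6]+p_{3}·p_k·p_{6}.
k=4: 0 + 3564 + 9·11·18 = 5346; k=5: 1782 + 0 + 9·18·18 = 4698.
Minimum: 4698 at k=5.

4698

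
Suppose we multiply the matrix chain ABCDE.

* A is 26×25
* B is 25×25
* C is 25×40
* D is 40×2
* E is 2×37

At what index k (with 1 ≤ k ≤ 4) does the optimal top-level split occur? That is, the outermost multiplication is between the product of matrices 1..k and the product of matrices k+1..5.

4

Adjacent pairs: AB = 26·25·25 = 16250; BC = 25·25·40 = 25000; CD = 25·40·2 = 2000; DE = 40·2·37 = 2960.
Length 3: A..C: k=1: 0+25000+26·25·40=51000; k=2: 16250+0+26·25·40=42250 → min 42250 | B..D: k=2: 0+2000+25·25·2=3250; k=3: 25000+0+25·40·2=27000 → min 3250 | C..E: k=3: 0+2960+25·40·37=39960; k=4: 2000+0+25·2·37=3850 → min 3850.
Length 4: A..D: k=1: 0+3250+26·25·2=4550; k=2: 16250+2000+26·25·2=19550; k=3: 42250+0+26·40·2=44330 → min 4550 | B..E: k=2: 0+3850+25·25·37=26975; k=3: 25000+2960+25·40·37=64960; k=4: 3250+0+25·2·37=5100 → min 5100.
Top-level splits: k=1: (A..A)·(B..E) → 0+5100+26·25·37 = 29150; k=2: (A..B)·(C..E) → 16250+3850+26·25·37 = 44150; k=3: (A..C)·(D..E) → 42250+2960+26·40·37 = 83690; k=4: (A..D)·(E..E) → 4550+0+26·2·37 = 6474.
Best split is after D, i.e. k = 4.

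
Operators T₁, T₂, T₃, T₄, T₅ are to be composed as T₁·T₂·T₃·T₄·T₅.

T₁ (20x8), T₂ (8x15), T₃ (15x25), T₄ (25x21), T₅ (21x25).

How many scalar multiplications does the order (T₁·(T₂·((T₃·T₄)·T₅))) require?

(T₃·T₄): 15×25 by 25×21 → 15×21, cost 15·25·21 = 7875
((T₃·T₄)·T₅): 15×21 by 21×25 → 15×25, cost 15·21·25 = 7875; cumulative 15750
(T₂·((T₃·T₄)·T₅)): 8×15 by 15×25 → 8×25, cost 8·15·25 = 3000; cumulative 18750
(T₁·(T₂·((T₃·T₄)·T₅))): 20×8 by 8×25 → 20×25, cost 20·8·25 = 4000; cumulative 22750
Total: 22750 scalar multiplications.

22750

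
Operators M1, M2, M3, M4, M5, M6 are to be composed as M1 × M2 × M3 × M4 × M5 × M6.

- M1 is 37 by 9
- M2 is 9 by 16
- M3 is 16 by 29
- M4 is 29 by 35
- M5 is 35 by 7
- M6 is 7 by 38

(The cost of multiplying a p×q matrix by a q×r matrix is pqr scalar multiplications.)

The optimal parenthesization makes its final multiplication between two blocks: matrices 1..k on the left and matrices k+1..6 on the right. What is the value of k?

5

Adjacent pairs: M1M2 = 37·9·16 = 5328; M2M3 = 9·16·29 = 4176; M3M4 = 16·29·35 = 16240; M4M5 = 29·35·7 = 7105; M5M6 = 35·7·38 = 9310.
Length 3: M1..M3: k=1: 0+4176+37·9·29=13833; k=2: 5328+0+37·16·29=22496 → min 13833 | M2..M4: k=2: 0+16240+9·16·35=21280; k=3: 4176+0+9·29·35=13311 → min 13311 | M3..M5: k=3: 0+7105+16·29·7=10353; k=4: 16240+0+16·35·7=20160 → min 10353 | M4..M6: k=4: 0+9310+29·35·38=47880; k=5: 7105+0+29·7·38=14819 → min 14819.
Length 4: M1..M4: k=1: 0+13311+37·9·35=24966; k=2: 5328+16240+37·16·35=42288; k=3: 13833+0+37·29·35=51388 → min 24966 | M2..M5: k=2: 0+10353+9·16·7=11361; k=3: 4176+7105+9·29·7=13108; k=4: 13311+0+9·35·7=15516 → min 11361 | M3..M6: k=3: 0+14819+16·29·38=32451; k=4: 16240+9310+16·35·38=46830; k=5: 10353+0+16·7·38=14609 → min 14609.
Length 5: M1..M5: k=1: 0+11361+37·9·7=13692; k=2: 5328+10353+37·16·7=19825; k=3: 13833+7105+37·29·7=28449; k=4: 24966+0+37·35·7=34031 → min 13692 | M2..M6: k=2: 0+14609+9·16·38=20081; k=3: 4176+14819+9·29·38=28913; k=4: 13311+9310+9·35·38=34591; k=5: 11361+0+9·7·38=13755 → min 13755.
Top-level splits: k=1: (M1..M1)·(M2..M6) → 0+13755+37·9·38 = 26409; k=2: (M1..M2)·(M3..M6) → 5328+14609+37·16·38 = 42433; k=3: (M1..M3)·(M4..M6) → 13833+14819+37·29·38 = 69426; k=4: (M1..M4)·(M5..M6) → 24966+9310+37·35·38 = 83486; k=5: (M1..M5)·(M6..M6) → 13692+0+37·7·38 = 23534.
Best split is after M5, i.e. k = 5.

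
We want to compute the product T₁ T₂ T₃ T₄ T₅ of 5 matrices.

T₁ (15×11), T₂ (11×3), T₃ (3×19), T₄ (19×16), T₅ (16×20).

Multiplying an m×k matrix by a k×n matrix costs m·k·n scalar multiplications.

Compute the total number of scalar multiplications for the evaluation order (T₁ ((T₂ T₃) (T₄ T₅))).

14187

(T₂ T₃): 11×3 by 3×19 → 11×19, cost 11·3·19 = 627
(T₄ T₅): 19×16 by 16×20 → 19×20, cost 19·16·20 = 6080
((T₂ T₃) (T₄ T₅)): 11×19 by 19×20 → 11×20, cost 11·19·20 = 4180; cumulative 10887
(T₁ ((T₂ T₃) (T₄ T₅))): 15×11 by 11×20 → 15×20, cost 15·11·20 = 3300; cumulative 14187
Total: 14187 scalar multiplications.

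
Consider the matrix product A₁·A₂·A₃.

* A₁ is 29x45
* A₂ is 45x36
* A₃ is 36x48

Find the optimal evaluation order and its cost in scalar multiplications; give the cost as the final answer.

97092

(A₁·(A₂·A₃)): cost 140400.
((A₁·A₂)·A₃): cost 97092.
Optimal: ((A₁·A₂)·A₃) with cost 97092.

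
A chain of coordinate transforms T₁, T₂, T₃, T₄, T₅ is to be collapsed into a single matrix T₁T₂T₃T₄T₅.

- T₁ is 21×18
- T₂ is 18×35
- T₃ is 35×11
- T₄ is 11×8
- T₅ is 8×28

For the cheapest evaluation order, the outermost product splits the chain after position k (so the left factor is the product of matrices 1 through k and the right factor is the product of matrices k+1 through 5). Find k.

4

Adjacent pairs: T₁T₂ = 21·18·35 = 13230; T₂T₃ = 18·35·11 = 6930; T₃T₄ = 35·11·8 = 3080; T₄T₅ = 11·8·28 = 2464.
Length 3: T₁..T₃: k=1: 0+6930+21·18·11=11088; k=2: 13230+0+21·35·11=21315 → min 11088 | T₂..T₄: k=2: 0+3080+18·35·8=8120; k=3: 6930+0+18·11·8=8514 → min 8120 | T₃..T₅: k=3: 0+2464+35·11·28=13244; k=4: 3080+0+35·8·28=10920 → min 10920.
Length 4: T₁..T₄: k=1: 0+8120+21·18·8=11144; k=2: 13230+3080+21·35·8=22190; k=3: 11088+0+21·11·8=12936 → min 11144 | T₂..T₅: k=2: 0+10920+18·35·28=28560; k=3: 6930+2464+18·11·28=14938; k=4: 8120+0+18·8·28=12152 → min 12152.
Top-level splits: k=1: (T₁..T₁)·(T₂..T₅) → 0+12152+21·18·28 = 22736; k=2: (T₁..T₂)·(T₃..T₅) → 13230+10920+21·35·28 = 44730; k=3: (T₁..T₃)·(T₄..T₅) → 11088+2464+21·11·28 = 20020; k=4: (T₁..T₄)·(T₅..T₅) → 11144+0+21·8·28 = 15848.
Best split is after T₄, i.e. k = 4.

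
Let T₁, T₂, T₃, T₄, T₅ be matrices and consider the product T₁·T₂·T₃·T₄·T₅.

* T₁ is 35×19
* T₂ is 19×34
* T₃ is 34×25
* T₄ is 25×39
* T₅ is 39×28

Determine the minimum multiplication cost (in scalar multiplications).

74043

Adjacent pairs: T₁T₂ = 35·19·34 = 22610; T₂T₃ = 19·34·25 = 16150; T₃T₄ = 34·25·39 = 33150; T₄T₅ = 25·39·28 = 27300.
Length 3: T₁..T₃: k=1: 0+16150+35·19·25=32775; k=2: 22610+0+35·34·25=52360 → min 32775 | T₂..T₄: k=2: 0+33150+19·34·39=58344; k=3: 16150+0+19·25·39=34675 → min 34675 | T₃..T₅: k=3: 0+27300+34·25·28=51100; k=4: 33150+0+34·39·28=70278 → min 51100.
Length 4: T₁..T₄: k=1: 0+34675+35·19·39=60610; k=2: 22610+33150+35·34·39=102170; k=3: 32775+0+35·25·39=66900 → min 60610 | T₂..T₅: k=2: 0+51100+19·34·28=69188; k=3: 16150+27300+19·25·28=56750; k=4: 34675+0+19·39·28=55423 → min 55423.
Length 5: T₁..T₅: k=1: 0+55423+35·19·28=74043; k=2: 22610+51100+35·34·28=107030; k=3: 32775+27300+35·25·28=84575; k=4: 60610+0+35·39·28=98830 → min 74043.
Optimal order: (T₁·(((T₂·T₃)·T₄)·T₅)) with cost 74043.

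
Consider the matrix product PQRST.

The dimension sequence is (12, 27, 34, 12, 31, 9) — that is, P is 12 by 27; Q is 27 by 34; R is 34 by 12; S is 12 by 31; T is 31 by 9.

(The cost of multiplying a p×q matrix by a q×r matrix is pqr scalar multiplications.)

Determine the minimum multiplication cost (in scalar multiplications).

Adjacent pairs: PQ = 12·27·34 = 11016; QR = 27·34·12 = 11016; RS = 34·12·31 = 12648; ST = 12·31·9 = 3348.
Length 3: P..R: k=1: 0+11016+12·27·12=14904; k=2: 11016+0+12·34·12=15912 → min 14904 | Q..S: k=2: 0+12648+27·34·31=41106; k=3: 11016+0+27·12·31=21060 → min 21060 | R..T: k=3: 0+3348+34·12·9=7020; k=4: 12648+0+34·31·9=22134 → min 7020.
Length 4: P..S: k=1: 0+21060+12·27·31=31104; k=2: 11016+12648+12·34·31=36312; k=3: 14904+0+12·12·31=19368 → min 19368 | Q..T: k=2: 0+7020+27·34·9=15282; k=3: 11016+3348+27·12·9=17280; k=4: 21060+0+27·31·9=28593 → min 15282.
Length 5: P..T: k=1: 0+15282+12·27·9=18198; k=2: 11016+7020+12·34·9=21708; k=3: 14904+3348+12·12·9=19548; k=4: 19368+0+12·31·9=22716 → min 18198.
Optimal order: (P(Q(R(ST)))) with cost 18198.

18198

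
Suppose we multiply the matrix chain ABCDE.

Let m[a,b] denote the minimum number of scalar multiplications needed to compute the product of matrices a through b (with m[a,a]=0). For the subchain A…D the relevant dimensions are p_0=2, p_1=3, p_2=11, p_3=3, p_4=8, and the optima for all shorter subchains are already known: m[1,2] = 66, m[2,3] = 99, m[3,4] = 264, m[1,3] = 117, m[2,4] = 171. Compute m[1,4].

165

m[1,4] = min over k∈[1,3] of m[1,k]+m[k+1,4]+p_{0}·p_k·p_{4}.
k=1: 0 + 171 + 2·3·8 = 219; k=2: 66 + 264 + 2·11·8 = 506; k=3: 117 + 0 + 2·3·8 = 165.
Minimum: 165 at k=3.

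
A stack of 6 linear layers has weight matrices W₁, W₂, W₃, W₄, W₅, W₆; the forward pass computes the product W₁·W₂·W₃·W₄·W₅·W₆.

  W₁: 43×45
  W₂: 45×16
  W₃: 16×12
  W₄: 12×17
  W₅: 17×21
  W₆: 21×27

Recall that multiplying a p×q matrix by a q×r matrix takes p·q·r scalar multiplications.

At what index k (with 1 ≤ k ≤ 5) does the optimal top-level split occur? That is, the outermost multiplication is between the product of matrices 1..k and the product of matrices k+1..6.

Adjacent pairs: W₁W₂ = 43·45·16 = 30960; W₂W₃ = 45·16·12 = 8640; W₃W₄ = 16·12·17 = 3264; W₄W₅ = 12·17·21 = 4284; W₅W₆ = 17·21·27 = 9639.
Length 3: W₁..W₃: k=1: 0+8640+43·45·12=31860; k=2: 30960+0+43·16·12=39216 → min 31860 | W₂..W₄: k=2: 0+3264+45·16·17=15504; k=3: 8640+0+45·12·17=17820 → min 15504 | W₃..W₅: k=3: 0+4284+16·12·21=8316; k=4: 3264+0+16·17·21=8976 → min 8316 | W₄..W₆: k=4: 0+9639+12·17·27=15147; k=5: 4284+0+12·21·27=11088 → min 11088.
Length 4: W₁..W₄: k=1: 0+15504+43·45·17=48399; k=2: 30960+3264+43·16·17=45920; k=3: 31860+0+43·12·17=40632 → min 40632 | W₂..W₅: k=2: 0+8316+45·16·21=23436; k=3: 8640+4284+45·12·21=24264; k=4: 15504+0+45·17·21=31569 → min 23436 | W₃..W₆: k=3: 0+11088+16·12·27=16272; k=4: 3264+9639+16·17·27=20247; k=5: 8316+0+16·21·27=17388 → min 16272.
Length 5: W₁..W₅: k=1: 0+23436+43·45·21=64071; k=2: 30960+8316+43·16·21=53724; k=3: 31860+4284+43·12·21=46980; k=4: 40632+0+43·17·21=55983 → min 46980 | W₂..W₆: k=2: 0+16272+45·16·27=35712; k=3: 8640+11088+45·12·27=34308; k=4: 15504+9639+45·17·27=45798; k=5: 23436+0+45·21·27=48951 → min 34308.
Top-level splits: k=1: (W₁..W₁)·(W₂..W₆) → 0+34308+43·45·27 = 86553; k=2: (W₁..W₂)·(W₃..W₆) → 30960+16272+43·16·27 = 65808; k=3: (W₁..W₃)·(W₄..W₆) → 31860+11088+43·12·27 = 56880; k=4: (W₁..W₄)·(W₅..W₆) → 40632+9639+43·17·27 = 70008; k=5: (W₁..W₅)·(W₆..W₆) → 46980+0+43·21·27 = 71361.
Best split is after W₃, i.e. k = 3.

3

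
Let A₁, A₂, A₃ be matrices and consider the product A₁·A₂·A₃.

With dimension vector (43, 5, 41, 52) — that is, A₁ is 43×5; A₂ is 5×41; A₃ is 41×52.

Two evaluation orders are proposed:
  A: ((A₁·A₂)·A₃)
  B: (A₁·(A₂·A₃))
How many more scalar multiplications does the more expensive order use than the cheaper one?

78651

Order A = ((A₁·A₂)·A₃): (A₁·A₂): 43×5 by 5×41 → 43×41, cost 43·5·41 = 8815; ((A₁·A₂)·A₃): 43×41 by 41×52 → 43×52, cost 43·41·52 = 91676; cumulative 100491. Total 100491.
Order B = (A₁·(A₂·A₃)): (A₂·A₃): 5×41 by 41×52 → 5×52, cost 5·41·52 = 10660; (A₁·(A₂·A₃)): 43×5 by 5×52 → 43×52, cost 43·5·52 = 11180; cumulative 21840. Total 21840.
Difference: |100491 − 21840| = 78651.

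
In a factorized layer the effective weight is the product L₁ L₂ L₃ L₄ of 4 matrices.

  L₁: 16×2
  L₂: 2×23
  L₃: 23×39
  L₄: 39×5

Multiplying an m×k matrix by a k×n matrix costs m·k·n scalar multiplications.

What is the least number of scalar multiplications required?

Adjacent pairs: L₁L₂ = 16·2·23 = 736; L₂L₃ = 2·23·39 = 1794; L₃L₄ = 23·39·5 = 4485.
Length 3: L₁..L₃: k=1: 0+1794+16·2·39=3042; k=2: 736+0+16·23·39=15088 → min 3042 | L₂..L₄: k=2: 0+4485+2·23·5=4715; k=3: 1794+0+2·39·5=2184 → min 2184.
Length 4: L₁..L₄: k=1: 0+2184+16·2·5=2344; k=2: 736+4485+16·23·5=7061; k=3: 3042+0+16·39·5=6162 → min 2344.
Optimal order: (L₁ ((L₂ L₃) L₄)) with cost 2344.

2344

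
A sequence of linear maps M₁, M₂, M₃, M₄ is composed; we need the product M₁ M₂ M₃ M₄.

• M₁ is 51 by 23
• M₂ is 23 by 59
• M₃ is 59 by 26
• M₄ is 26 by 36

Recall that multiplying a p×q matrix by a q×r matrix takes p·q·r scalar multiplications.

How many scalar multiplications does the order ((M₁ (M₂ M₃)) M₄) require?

(M₂ M₃): 23×59 by 59×26 → 23×26, cost 23·59·26 = 35282
(M₁ (M₂ M₃)): 51×23 by 23×26 → 51×26, cost 51·23·26 = 30498; cumulative 65780
((M₁ (M₂ M₃)) M₄): 51×26 by 26×36 → 51×36, cost 51·26·36 = 47736; cumulative 113516
Total: 113516 scalar multiplications.

113516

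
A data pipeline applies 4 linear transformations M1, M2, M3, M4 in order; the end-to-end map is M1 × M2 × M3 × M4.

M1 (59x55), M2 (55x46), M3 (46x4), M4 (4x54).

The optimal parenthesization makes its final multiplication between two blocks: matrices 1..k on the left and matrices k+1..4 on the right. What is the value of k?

3

Adjacent pairs: M1M2 = 59·55·46 = 149270; M2M3 = 55·46·4 = 10120; M3M4 = 46·4·54 = 9936.
Length 3: M1..M3: k=1: 0+10120+59·55·4=23100; k=2: 149270+0+59·46·4=160126 → min 23100 | M2..M4: k=2: 0+9936+55·46·54=146556; k=3: 10120+0+55·4·54=22000 → min 22000.
Top-level splits: k=1: (M1..M1)·(M2..M4) → 0+22000+59·55·54 = 197230; k=2: (M1..M2)·(M3..M4) → 149270+9936+59·46·54 = 305762; k=3: (M1..M3)·(M4..M4) → 23100+0+59·4·54 = 35844.
Best split is after M3, i.e. k = 3.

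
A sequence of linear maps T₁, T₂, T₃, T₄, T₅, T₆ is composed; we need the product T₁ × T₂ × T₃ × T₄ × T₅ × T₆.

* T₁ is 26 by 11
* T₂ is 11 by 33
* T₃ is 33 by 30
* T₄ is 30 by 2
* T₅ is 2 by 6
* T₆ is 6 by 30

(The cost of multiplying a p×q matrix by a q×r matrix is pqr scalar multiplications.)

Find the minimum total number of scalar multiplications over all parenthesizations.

5198

Adjacent pairs: T₁T₂ = 26·11·33 = 9438; T₂T₃ = 11·33·30 = 10890; T₃T₄ = 33·30·2 = 1980; T₄T₅ = 30·2·6 = 360; T₅T₆ = 2·6·30 = 360.
Length 3: T₁..T₃: k=1: 0+10890+26·11·30=19470; k=2: 9438+0+26·33·30=35178 → min 19470 | T₂..T₄: k=2: 0+1980+11·33·2=2706; k=3: 10890+0+11·30·2=11550 → min 2706 | T₃..T₅: k=3: 0+360+33·30·6=6300; k=4: 1980+0+33·2·6=2376 → min 2376 | T₄..T₆: k=4: 0+360+30·2·30=2160; k=5: 360+0+30·6·30=5760 → min 2160.
Length 4: T₁..T₄: k=1: 0+2706+26·11·2=3278; k=2: 9438+1980+26·33·2=13134; k=3: 19470+0+26·30·2=21030 → min 3278 | T₂..T₅: k=2: 0+2376+11·33·6=4554; k=3: 10890+360+11·30·6=13230; k=4: 2706+0+11·2·6=2838 → min 2838 | T₃..T₆: k=3: 0+2160+33·30·30=31860; k=4: 1980+360+33·2·30=4320; k=5: 2376+0+33·6·30=8316 → min 4320.
Length 5: T₁..T₅: k=1: 0+2838+26·11·6=4554; k=2: 9438+2376+26·33·6=16962; k=3: 19470+360+26·30·6=24510; k=4: 3278+0+26·2·6=3590 → min 3590 | T₂..T₆: k=2: 0+4320+11·33·30=15210; k=3: 10890+2160+11·30·30=22950; k=4: 2706+360+11·2·30=3726; k=5: 2838+0+11·6·30=4818 → min 3726.
Length 6: T₁..T₆: k=1: 0+3726+26·11·30=12306; k=2: 9438+4320+26·33·30=39498; k=3: 19470+2160+26·30·30=45030; k=4: 3278+360+26·2·30=5198; k=5: 3590+0+26·6·30=8270 → min 5198.
Optimal order: ((T₁ × (T₂ × (T₃ × T₄))) × (T₅ × T₆)) with cost 5198.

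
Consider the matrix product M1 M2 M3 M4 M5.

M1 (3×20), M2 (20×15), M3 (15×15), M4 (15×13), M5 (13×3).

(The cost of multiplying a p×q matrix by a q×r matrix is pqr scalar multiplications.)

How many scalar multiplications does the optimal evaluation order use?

2277

Adjacent pairs: M1M2 = 3·20·15 = 900; M2M3 = 20·15·15 = 4500; M3M4 = 15·15·13 = 2925; M4M5 = 15·13·3 = 585.
Length 3: M1..M3: k=1: 0+4500+3·20·15=5400; k=2: 900+0+3·15·15=1575 → min 1575 | M2..M4: k=2: 0+2925+20·15·13=6825; k=3: 4500+0+20·15·13=8400 → min 6825 | M3..M5: k=3: 0+585+15·15·3=1260; k=4: 2925+0+15·13·3=3510 → min 1260.
Length 4: M1..M4: k=1: 0+6825+3·20·13=7605; k=2: 900+2925+3·15·13=4410; k=3: 1575+0+3·15·13=2160 → min 2160 | M2..M5: k=2: 0+1260+20·15·3=2160; k=3: 4500+585+20·15·3=5985; k=4: 6825+0+20·13·3=7605 → min 2160.
Length 5: M1..M5: k=1: 0+2160+3·20·3=2340; k=2: 900+1260+3·15·3=2295; k=3: 1575+585+3·15·3=2295; k=4: 2160+0+3·13·3=2277 → min 2277.
Optimal order: ((((M1 M2) M3) M4) M5) with cost 2277.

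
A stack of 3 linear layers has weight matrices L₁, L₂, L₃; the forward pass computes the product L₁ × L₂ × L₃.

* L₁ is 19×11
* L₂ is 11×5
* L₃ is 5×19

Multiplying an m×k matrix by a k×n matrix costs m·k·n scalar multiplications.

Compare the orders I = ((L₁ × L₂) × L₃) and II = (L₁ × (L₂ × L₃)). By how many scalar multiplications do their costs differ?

2166

Order I = ((L₁ × L₂) × L₃): (L₁ × L₂): 19×11 by 11×5 → 19×5, cost 19·11·5 = 1045; ((L₁ × L₂) × L₃): 19×5 by 5×19 → 19×19, cost 19·5·19 = 1805; cumulative 2850. Total 2850.
Order II = (L₁ × (L₂ × L₃)): (L₂ × L₃): 11×5 by 5×19 → 11×19, cost 11·5·19 = 1045; (L₁ × (L₂ × L₃)): 19×11 by 11×19 → 19×19, cost 19·11·19 = 3971; cumulative 5016. Total 5016.
Difference: |2850 − 5016| = 2166.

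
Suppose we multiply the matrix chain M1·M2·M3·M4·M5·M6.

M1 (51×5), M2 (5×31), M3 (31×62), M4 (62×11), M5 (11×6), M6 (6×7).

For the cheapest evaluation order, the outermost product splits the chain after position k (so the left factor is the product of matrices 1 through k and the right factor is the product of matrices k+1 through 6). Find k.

1

Adjacent pairs: M1M2 = 51·5·31 = 7905; M2M3 = 5·31·62 = 9610; M3M4 = 31·62·11 = 21142; M4M5 = 62·11·6 = 4092; M5M6 = 11·6·7 = 462.
Length 3: M1..M3: k=1: 0+9610+51·5·62=25420; k=2: 7905+0+51·31·62=105927 → min 25420 | M2..M4: k=2: 0+21142+5·31·11=22847; k=3: 9610+0+5·62·11=13020 → min 13020 | M3..M5: k=3: 0+4092+31·62·6=15624; k=4: 21142+0+31·11·6=23188 → min 15624 | M4..M6: k=4: 0+462+62·11·7=5236; k=5: 4092+0+62·6·7=6696 → min 5236.
Length 4: M1..M4: k=1: 0+13020+51·5·11=15825; k=2: 7905+21142+51·31·11=46438; k=3: 25420+0+51·62·11=60202 → min 15825 | M2..M5: k=2: 0+15624+5·31·6=16554; k=3: 9610+4092+5·62·6=15562; k=4: 13020+0+5·11·6=13350 → min 13350 | M3..M6: k=3: 0+5236+31·62·7=18690; k=4: 21142+462+31·11·7=23991; k=5: 15624+0+31·6·7=16926 → min 16926.
Length 5: M1..M5: k=1: 0+13350+51·5·6=14880; k=2: 7905+15624+51·31·6=33015; k=3: 25420+4092+51·62·6=48484; k=4: 15825+0+51·11·6=19191 → min 14880 | M2..M6: k=2: 0+16926+5·31·7=18011; k=3: 9610+5236+5·62·7=17016; k=4: 13020+462+5·11·7=13867; k=5: 13350+0+5·6·7=13560 → min 13560.
Top-level splits: k=1: (M1..M1)·(M2..M6) → 0+13560+51·5·7 = 15345; k=2: (M1..M2)·(M3..M6) → 7905+16926+51·31·7 = 35898; k=3: (M1..M3)·(M4..M6) → 25420+5236+51·62·7 = 52790; k=4: (M1..M4)·(M5..M6) → 15825+462+51·11·7 = 20214; k=5: (M1..M5)·(M6..M6) → 14880+0+51·6·7 = 17022.
Best split is after M1, i.e. k = 1.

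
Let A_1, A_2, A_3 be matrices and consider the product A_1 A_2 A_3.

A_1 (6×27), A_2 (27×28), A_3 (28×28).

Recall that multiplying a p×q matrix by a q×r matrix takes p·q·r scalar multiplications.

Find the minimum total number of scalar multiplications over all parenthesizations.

9240

Order (A_1 (A_2 A_3)): (A_2 A_3): 27×28 by 28×28 → 27×28, cost 27·28·28 = 21168; (A_1 (A_2 A_3)): 6×27 by 27×28 → 6×28, cost 6·27·28 = 4536; cumulative 25704. Total 25704.
Order ((A_1 A_2) A_3): (A_1 A_2): 6×27 by 27×28 → 6×28, cost 6·27·28 = 4536; ((A_1 A_2) A_3): 6×28 by 28×28 → 6×28, cost 6·28·28 = 4704; cumulative 9240. Total 9240.
Minimum: 9240.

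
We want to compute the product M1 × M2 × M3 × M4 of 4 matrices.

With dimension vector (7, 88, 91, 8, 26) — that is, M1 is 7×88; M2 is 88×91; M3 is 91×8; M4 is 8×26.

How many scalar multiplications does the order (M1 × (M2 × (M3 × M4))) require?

243152

(M3 × M4): 91×8 by 8×26 → 91×26, cost 91·8·26 = 18928
(M2 × (M3 × M4)): 88×91 by 91×26 → 88×26, cost 88·91·26 = 208208; cumulative 227136
(M1 × (M2 × (M3 × M4))): 7×88 by 88×26 → 7×26, cost 7·88·26 = 16016; cumulative 243152
Total: 243152 scalar multiplications.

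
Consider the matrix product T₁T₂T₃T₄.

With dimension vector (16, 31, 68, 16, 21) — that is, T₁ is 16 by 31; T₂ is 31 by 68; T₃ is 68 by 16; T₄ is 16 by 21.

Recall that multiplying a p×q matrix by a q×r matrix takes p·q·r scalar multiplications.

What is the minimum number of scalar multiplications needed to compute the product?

47040

Adjacent pairs: T₁T₂ = 16·31·68 = 33728; T₂T₃ = 31·68·16 = 33728; T₃T₄ = 68·16·21 = 22848.
Length 3: T₁..T₃: k=1: 0+33728+16·31·16=41664; k=2: 33728+0+16·68·16=51136 → min 41664 | T₂..T₄: k=2: 0+22848+31·68·21=67116; k=3: 33728+0+31·16·21=44144 → min 44144.
Length 4: T₁..T₄: k=1: 0+44144+16·31·21=54560; k=2: 33728+22848+16·68·21=79424; k=3: 41664+0+16·16·21=47040 → min 47040.
Optimal order: ((T₁(T₂T₃))T₄) with cost 47040.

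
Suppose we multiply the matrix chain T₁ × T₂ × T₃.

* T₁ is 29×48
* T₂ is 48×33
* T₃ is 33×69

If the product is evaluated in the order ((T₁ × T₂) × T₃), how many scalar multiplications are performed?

111969

(T₁ × T₂): 29×48 by 48×33 → 29×33, cost 29·48·33 = 45936
((T₁ × T₂) × T₃): 29×33 by 33×69 → 29×69, cost 29·33·69 = 66033; cumulative 111969
Total: 111969 scalar multiplications.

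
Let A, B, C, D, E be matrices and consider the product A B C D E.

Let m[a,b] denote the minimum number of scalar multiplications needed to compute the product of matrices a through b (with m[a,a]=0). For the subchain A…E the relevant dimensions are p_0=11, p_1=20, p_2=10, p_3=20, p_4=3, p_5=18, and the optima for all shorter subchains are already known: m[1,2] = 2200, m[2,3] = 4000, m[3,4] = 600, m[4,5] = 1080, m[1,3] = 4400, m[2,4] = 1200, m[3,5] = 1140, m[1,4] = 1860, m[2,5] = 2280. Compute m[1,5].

2454

m[1,5] = min over k∈[1,4] of m[1,k]+m[k+1,5]+p_{0}·p_k·p_{5}.
k=1: 0 + 2280 + 11·20·18 = 6240; k=2: 2200 + 1140 + 11·10·18 = 5320; k=3: 4400 + 1080 + 11·20·18 = 9440; k=4: 1860 + 0 + 11·3·18 = 2454.
Minimum: 2454 at k=4.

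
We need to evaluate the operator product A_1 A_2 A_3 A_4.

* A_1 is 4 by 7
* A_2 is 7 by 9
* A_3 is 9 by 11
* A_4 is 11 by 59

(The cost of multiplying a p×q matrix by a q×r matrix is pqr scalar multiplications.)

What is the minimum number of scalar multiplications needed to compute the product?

3244

Adjacent pairs: A_1A_2 = 4·7·9 = 252; A_2A_3 = 7·9·11 = 693; A_3A_4 = 9·11·59 = 5841.
Length 3: A_1..A_3: k=1: 0+693+4·7·11=1001; k=2: 252+0+4·9·11=648 → min 648 | A_2..A_4: k=2: 0+5841+7·9·59=9558; k=3: 693+0+7·11·59=5236 → min 5236.
Length 4: A_1..A_4: k=1: 0+5236+4·7·59=6888; k=2: 252+5841+4·9·59=8217; k=3: 648+0+4·11·59=3244 → min 3244.
Optimal order: (((A_1 A_2) A_3) A_4) with cost 3244.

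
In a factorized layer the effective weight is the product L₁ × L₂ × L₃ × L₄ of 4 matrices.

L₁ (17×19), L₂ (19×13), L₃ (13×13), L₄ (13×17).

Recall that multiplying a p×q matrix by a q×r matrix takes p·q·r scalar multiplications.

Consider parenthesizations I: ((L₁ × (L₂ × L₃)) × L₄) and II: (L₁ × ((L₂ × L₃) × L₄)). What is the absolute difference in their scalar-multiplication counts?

Order I = ((L₁ × (L₂ × L₃)) × L₄): (L₂ × L₃): 19×13 by 13×13 → 19×13, cost 19·13·13 = 3211; (L₁ × (L₂ × L₃)): 17×19 by 19×13 → 17×13, cost 17·19·13 = 4199; cumulative 7410; ((L₁ × (L₂ × L₃)) × L₄): 17×13 by 13×17 → 17×17, cost 17·13·17 = 3757; cumulative 11167. Total 11167.
Order II = (L₁ × ((L₂ × L₃) × L₄)): (L₂ × L₃): 19×13 by 13×13 → 19×13, cost 19·13·13 = 3211; ((L₂ × L₃) × L₄): 19×13 by 13×17 → 19×17, cost 19·13·17 = 4199; cumulative 7410; (L₁ × ((L₂ × L₃) × L₄)): 17×19 by 19×17 → 17×17, cost 17·19·17 = 5491; cumulative 12901. Total 12901.
Difference: |11167 − 12901| = 1734.

1734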